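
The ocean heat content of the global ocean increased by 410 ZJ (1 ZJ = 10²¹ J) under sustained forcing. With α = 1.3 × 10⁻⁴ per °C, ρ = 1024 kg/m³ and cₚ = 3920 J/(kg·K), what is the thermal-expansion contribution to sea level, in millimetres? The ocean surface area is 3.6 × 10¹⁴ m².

Per unit area: Q = 410×10²¹ / (3.6×10¹⁴) ≈ 1.139×10⁹ J/m²
Δh = αQ/(ρcₚ) = 1.3×10⁻⁴ × 1.139×10⁹ / (1024 × 3920) ≈ 0.036888 m

Δh ≈ 37 mm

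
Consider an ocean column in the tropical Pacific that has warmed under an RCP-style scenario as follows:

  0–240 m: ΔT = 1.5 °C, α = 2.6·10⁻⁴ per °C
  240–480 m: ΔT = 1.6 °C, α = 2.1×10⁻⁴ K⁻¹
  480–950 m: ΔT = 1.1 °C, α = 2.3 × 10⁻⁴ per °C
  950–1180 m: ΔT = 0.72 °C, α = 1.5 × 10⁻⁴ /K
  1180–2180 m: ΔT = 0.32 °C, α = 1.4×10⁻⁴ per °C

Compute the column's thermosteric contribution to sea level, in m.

0–240 m: 2.6×10⁻⁴ × 1.5 × 240 = 0.09360 m
240 × 2.1×10⁻⁴ × 1.6 = 0.08064 m
2.3×10⁻⁴ × 470 × 1.1 = 0.11891 m
950–1180 m: 230 × 0.72 × 1.5×10⁻⁴ = 0.02484 m
1180–2180 m: 1000 × 1.4×10⁻⁴ × 0.32 = 0.04480 m
Δh = 0.09360 + 0.08064 + 0.11891 + 0.02484 + 0.04480 = 0.36279 m

0.36 m of thermosteric rise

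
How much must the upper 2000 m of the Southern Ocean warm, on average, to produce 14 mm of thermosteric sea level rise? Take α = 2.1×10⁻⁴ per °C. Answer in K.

ΔT = Δh/(αH) = 0.014 / (2.1×10⁻⁴ × 2000) ≈ 0.03333 K

about 0.033 K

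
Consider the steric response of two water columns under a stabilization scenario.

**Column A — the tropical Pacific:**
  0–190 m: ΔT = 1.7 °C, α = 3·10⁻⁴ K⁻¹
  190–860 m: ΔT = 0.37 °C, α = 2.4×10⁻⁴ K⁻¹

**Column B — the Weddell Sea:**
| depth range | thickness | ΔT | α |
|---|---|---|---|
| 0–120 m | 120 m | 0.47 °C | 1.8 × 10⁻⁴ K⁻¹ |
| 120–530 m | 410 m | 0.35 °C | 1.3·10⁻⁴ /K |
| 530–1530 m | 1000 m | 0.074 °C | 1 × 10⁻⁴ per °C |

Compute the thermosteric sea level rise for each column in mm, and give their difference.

Δh_A ≈ 160 mm, Δh_B ≈ 36 mm; difference ≈ 120 mm

A 0–190 m: 190 × 3×10⁻⁴ × 1.7 = 0.09690 m
A 2.4×10⁻⁴ × 670 × 0.37 = 0.059496 m
A total: 0.156396 m
B 0–120 m: 0.47 × 1.8×10⁻⁴ × 120 = 0.010152 m
B Layer 2: 1.3×10⁻⁴ × 0.35 × 410 = 0.018655 m
B 1000 × 1×10⁻⁴ × 0.074 = 0.00740 m
B total: 0.036207 m
Difference: 0.156396 − 0.036207 = 0.120189 m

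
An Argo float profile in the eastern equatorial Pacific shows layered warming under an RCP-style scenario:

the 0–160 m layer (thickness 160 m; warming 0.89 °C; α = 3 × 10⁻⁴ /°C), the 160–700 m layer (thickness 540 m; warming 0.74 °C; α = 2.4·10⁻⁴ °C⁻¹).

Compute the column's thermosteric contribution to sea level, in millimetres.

Δh ≈ 139 mm

160 × 0.89 × 3×10⁻⁴ = 0.04272 m
2.4×10⁻⁴ × 0.74 × 540 = 0.095904 m
Δh = 0.04272 + 0.095904 = 0.138624 m ≈ 139 mm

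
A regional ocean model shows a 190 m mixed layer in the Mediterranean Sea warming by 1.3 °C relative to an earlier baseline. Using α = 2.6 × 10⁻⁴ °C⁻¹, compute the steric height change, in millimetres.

64.2 mm of thermosteric rise

Δh = αΔT·H = 2.6×10⁻⁴ × 1.3 × 190 = 0.06422 m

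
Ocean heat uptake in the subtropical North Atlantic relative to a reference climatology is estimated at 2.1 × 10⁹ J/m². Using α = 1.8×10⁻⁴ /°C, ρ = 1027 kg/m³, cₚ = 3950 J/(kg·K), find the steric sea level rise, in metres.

Δh ≈ 0.0932 m

Δh = αQ/(ρcₚ) = 1.8×10⁻⁴ × 2.1×10⁹ / (1027 × 3950) ≈ 0.09318 m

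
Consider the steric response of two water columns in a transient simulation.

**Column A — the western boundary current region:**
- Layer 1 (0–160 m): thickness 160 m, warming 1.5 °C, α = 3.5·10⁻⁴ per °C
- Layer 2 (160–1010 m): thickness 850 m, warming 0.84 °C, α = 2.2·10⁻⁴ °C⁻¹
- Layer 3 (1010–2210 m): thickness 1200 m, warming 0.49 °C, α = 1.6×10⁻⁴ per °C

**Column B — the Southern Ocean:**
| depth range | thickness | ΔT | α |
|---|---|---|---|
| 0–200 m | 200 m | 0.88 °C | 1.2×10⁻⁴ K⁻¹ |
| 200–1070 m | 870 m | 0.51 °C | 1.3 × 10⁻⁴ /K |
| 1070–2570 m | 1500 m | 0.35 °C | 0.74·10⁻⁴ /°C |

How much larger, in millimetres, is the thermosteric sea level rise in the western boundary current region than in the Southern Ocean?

A 3.5×10⁻⁴ × 1.5 × 160 = 0.08400 m
A Layer 2: 850 × 2.2×10⁻⁴ × 0.84 = 0.15708 m
A 1.6×10⁻⁴ × 0.49 × 1200 = 0.09408 m
A total: 0.33516 m
B 0–200 m: 1.2×10⁻⁴ × 200 × 0.88 = 0.02112 m
B 200–1070 m: 1.3×10⁻⁴ × 870 × 0.51 = 0.057681 m
B 1070–2570 m: 0.74×10⁻⁴ × 0.35 × 1500 = 0.03885 m
B total: 0.117651 m
Difference: 0.33516 − 0.117651 = 0.217509 m

Δh_A − Δh_B ≈ 218 mm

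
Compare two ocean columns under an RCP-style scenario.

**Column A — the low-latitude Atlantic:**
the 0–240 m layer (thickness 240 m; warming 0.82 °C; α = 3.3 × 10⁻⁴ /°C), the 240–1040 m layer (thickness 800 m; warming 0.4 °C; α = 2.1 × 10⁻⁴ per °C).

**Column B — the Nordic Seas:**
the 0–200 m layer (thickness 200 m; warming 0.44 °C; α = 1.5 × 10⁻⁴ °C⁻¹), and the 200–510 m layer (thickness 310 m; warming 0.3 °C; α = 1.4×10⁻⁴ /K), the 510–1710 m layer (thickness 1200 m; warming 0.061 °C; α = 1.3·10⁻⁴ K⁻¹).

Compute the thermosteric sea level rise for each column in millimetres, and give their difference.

A 240 × 0.82 × 3.3×10⁻⁴ = 0.064944 m
A 800 × 2.1×10⁻⁴ × 0.4 = 0.06720 m
A total: 0.132144 m
B 0.44 × 1.5×10⁻⁴ × 200 = 0.01320 m
B 310 × 1.4×10⁻⁴ × 0.3 = 0.01302 m
B 510–1710 m: 0.061 × 1200 × 1.3×10⁻⁴ = 0.009516 m
B total: 0.035736 m
Difference: 0.132144 − 0.035736 = 0.096408 m

Δh_A ≈ 132 mm, Δh_B ≈ 35.7 mm; difference ≈ 96.4 mm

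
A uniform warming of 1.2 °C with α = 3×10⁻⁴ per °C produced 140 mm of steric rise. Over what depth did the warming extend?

about 389 m

H = Δh/(αΔT) = 0.14 / (3×10⁻⁴ × 1.2) ≈ 388.9 m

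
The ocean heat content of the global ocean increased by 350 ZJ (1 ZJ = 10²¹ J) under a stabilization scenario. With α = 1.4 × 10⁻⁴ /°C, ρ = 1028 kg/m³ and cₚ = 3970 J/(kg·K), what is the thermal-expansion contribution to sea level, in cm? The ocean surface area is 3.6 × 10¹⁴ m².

Per unit area: Q = 350×10²¹ / (3.6×10¹⁴) ≈ 9.722×10⁸ J/m²
Δh = αQ/(ρcₚ) = 1.4×10⁻⁴ × 9.722×10⁸ / (1028 × 3970) ≈ 0.03335 m

3.34 cm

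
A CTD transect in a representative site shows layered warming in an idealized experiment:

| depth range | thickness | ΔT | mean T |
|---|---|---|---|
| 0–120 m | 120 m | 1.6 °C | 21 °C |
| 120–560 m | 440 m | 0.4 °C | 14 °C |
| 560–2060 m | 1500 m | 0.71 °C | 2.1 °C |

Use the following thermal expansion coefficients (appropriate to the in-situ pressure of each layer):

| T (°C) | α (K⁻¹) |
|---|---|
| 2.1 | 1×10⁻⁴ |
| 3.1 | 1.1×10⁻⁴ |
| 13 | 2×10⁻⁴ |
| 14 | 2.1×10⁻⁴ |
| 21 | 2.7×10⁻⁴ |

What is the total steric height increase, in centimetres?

Layer 1 at 21 °C → α = 2.7×10⁻⁴ K⁻¹
Layer 2 at 14 °C → α = 2.1×10⁻⁴ K⁻¹
Layer 3 at 2.1 °C → α = 1×10⁻⁴ K⁻¹
Layer 1: 120 × 1.6 × 2.7×10⁻⁴ = 0.05184 m
120–560 m: 0.4 × 2.1×10⁻⁴ × 440 = 0.03696 m
0.71 × 1500 × 1×10⁻⁴ = 0.10650 m
Δh = 0.05184 + 0.03696 + 0.10650 = 0.19530 m

20 cm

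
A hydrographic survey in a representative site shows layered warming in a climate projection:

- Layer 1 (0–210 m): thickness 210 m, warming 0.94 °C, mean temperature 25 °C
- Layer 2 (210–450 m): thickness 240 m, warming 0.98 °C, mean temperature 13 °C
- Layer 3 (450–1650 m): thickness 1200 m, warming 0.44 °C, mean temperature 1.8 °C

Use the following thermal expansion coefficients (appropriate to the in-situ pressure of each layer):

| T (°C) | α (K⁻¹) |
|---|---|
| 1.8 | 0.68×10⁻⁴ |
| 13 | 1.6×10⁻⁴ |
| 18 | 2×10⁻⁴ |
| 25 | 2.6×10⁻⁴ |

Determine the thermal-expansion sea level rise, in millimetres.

Layer 1 at 25 °C → α = 2.6×10⁻⁴ K⁻¹
Layer 2 at 13 °C → α = 1.6×10⁻⁴ K⁻¹
Layer 3 at 1.8 °C → α = 0.68×10⁻⁴ K⁻¹
0.94 × 210 × 2.6×10⁻⁴ = 0.051324 m
210–450 m: 0.98 × 1.6×10⁻⁴ × 240 = 0.037632 m
Layer 3: 0.68×10⁻⁴ × 1200 × 0.44 = 0.035904 m
Δh = 0.051324 + 0.037632 + 0.035904 = 0.12486 m

125 mm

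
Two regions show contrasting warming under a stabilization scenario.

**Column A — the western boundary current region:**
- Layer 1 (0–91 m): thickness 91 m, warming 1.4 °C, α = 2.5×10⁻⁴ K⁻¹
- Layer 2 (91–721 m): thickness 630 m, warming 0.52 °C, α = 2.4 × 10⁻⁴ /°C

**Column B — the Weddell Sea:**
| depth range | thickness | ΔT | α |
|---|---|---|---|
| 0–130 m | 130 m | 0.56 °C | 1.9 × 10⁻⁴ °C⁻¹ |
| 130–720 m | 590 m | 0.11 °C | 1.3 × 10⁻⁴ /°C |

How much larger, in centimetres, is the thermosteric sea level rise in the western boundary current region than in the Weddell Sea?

8.8 cm

A 0–91 m: 1.4 × 91 × 2.5×10⁻⁴ = 0.03185 m
A 91–721 m: 630 × 2.4×10⁻⁴ × 0.52 = 0.078624 m
A total: 0.110474 m
B 130 × 0.56 × 1.9×10⁻⁴ = 0.013832 m
B 1.3×10⁻⁴ × 590 × 0.11 = 0.008437 m
B total: 0.022269 m
Difference: 0.110474 − 0.022269 = 0.088205 m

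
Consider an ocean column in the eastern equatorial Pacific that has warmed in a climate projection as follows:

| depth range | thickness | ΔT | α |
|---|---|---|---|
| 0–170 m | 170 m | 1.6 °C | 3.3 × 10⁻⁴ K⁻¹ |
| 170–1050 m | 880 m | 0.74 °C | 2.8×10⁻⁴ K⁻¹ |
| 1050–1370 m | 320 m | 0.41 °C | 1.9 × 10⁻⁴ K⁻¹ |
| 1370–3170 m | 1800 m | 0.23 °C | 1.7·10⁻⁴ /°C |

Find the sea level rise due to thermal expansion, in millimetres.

about 367 mm

3.3×10⁻⁴ × 170 × 1.6 = 0.08976 m
0.74 × 880 × 2.8×10⁻⁴ = 0.182336 m
0.41 × 320 × 1.9×10⁻⁴ = 0.024928 m
1800 × 0.23 × 1.7×10⁻⁴ = 0.07038 m
Δh = 0.08976 + 0.182336 + 0.024928 + 0.07038 = 0.367404 m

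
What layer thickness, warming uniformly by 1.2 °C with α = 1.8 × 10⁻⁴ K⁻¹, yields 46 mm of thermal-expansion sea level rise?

about 210 m

H = Δh/(αΔT) = 0.046 / (1.8×10⁻⁴ × 1.2) ≈ 213.0 m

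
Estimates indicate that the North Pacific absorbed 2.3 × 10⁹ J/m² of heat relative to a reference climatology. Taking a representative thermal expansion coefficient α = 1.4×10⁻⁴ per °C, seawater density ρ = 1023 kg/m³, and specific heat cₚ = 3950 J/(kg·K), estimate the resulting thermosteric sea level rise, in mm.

Δh ≈ 80 mm

Δh = αQ/(ρcₚ) = 1.4×10⁻⁴ × 2.3×10⁹ / (1023 × 3950) ≈ 0.079686 m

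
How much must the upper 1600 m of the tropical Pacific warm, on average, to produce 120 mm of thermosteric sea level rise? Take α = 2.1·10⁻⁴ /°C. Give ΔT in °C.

0.36 °C

ΔT = Δh/(αH) = 0.12 / (2.1×10⁻⁴ × 1600) ≈ 0.3571 °C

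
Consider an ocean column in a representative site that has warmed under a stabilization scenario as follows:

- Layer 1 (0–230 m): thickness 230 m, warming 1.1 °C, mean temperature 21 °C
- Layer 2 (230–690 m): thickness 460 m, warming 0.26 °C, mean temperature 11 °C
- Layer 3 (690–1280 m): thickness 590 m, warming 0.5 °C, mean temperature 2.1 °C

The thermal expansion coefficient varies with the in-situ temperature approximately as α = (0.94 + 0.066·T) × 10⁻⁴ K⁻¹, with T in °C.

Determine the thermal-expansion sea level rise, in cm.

Layer 1: α = (0.94 + 0.066×21)×10⁻⁴ = 2.326×10⁻⁴ K⁻¹
Layer 2: α = (0.94 + 0.066×11)×10⁻⁴ = 1.666×10⁻⁴ K⁻¹
Layer 3: α = (0.94 + 0.066×2.1)×10⁻⁴ = 1.0786×10⁻⁴ K⁻¹
Layer 1: 2.326×10⁻⁴ × 230 × 1.1 = 0.0588478 m
230–690 m: 0.26 × 1.666×10⁻⁴ × 460 = 0.01992536 m
690–1280 m: 0.5 × 590 × 1.0786×10⁻⁴ = 0.0318187 m
Δh = 0.0588478 + 0.01992536 + 0.0318187 = 0.11059186 m ≈ 11.1 cm

about 11.1 cm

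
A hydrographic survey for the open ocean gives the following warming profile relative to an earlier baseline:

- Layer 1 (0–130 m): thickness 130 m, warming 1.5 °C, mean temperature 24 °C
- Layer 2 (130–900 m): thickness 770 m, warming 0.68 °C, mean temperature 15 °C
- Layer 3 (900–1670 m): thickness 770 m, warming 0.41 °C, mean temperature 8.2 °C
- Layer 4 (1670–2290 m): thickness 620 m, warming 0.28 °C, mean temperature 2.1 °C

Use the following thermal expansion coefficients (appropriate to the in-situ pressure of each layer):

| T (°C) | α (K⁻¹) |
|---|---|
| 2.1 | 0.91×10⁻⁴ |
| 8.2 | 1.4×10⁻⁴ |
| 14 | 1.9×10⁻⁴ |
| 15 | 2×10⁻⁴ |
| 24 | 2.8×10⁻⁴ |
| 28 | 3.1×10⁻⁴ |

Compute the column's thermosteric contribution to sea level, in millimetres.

Layer 1 at 24 °C → α = 2.8×10⁻⁴ K⁻¹
Layer 2 at 15 °C → α = 2×10⁻⁴ K⁻¹
Layer 3 at 8.2 °C → α = 1.4×10⁻⁴ K⁻¹
Layer 4 at 2.1 °C → α = 0.91×10⁻⁴ K⁻¹
0–130 m: 130 × 2.8×10⁻⁴ × 1.5 = 0.05460 m
130–900 m: 2×10⁻⁴ × 770 × 0.68 = 0.10472 m
900–1670 m: 1.4×10⁻⁴ × 0.41 × 770 = 0.044198 m
Layer 4: 0.28 × 0.91×10⁻⁴ × 620 = 0.0157976 m
Δh = 0.05460 + 0.10472 + 0.044198 + 0.0157976 = 0.2193156 m ≈ 220 mm

Δh ≈ 220 mm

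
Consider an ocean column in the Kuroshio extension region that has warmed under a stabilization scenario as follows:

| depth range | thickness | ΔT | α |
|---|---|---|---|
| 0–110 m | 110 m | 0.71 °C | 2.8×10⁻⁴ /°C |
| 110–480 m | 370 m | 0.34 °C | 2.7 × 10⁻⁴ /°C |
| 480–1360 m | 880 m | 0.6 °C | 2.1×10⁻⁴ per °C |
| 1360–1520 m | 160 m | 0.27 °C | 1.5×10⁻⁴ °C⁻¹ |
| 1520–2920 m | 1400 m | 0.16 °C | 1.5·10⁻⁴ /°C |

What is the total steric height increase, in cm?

Δh ≈ 21 cm

0–110 m: 110 × 0.71 × 2.8×10⁻⁴ = 0.021868 m
2.7×10⁻⁴ × 370 × 0.34 = 0.033966 m
0.6 × 880 × 2.1×10⁻⁴ = 0.11088 m
1360–1520 m: 160 × 1.5×10⁻⁴ × 0.27 = 0.00648 m
Layer 5: 0.16 × 1.5×10⁻⁴ × 1400 = 0.03360 m
Δh = 0.021868 + 0.033966 + 0.11088 + 0.00648 + 0.03360 = 0.206794 m ≈ 21 cm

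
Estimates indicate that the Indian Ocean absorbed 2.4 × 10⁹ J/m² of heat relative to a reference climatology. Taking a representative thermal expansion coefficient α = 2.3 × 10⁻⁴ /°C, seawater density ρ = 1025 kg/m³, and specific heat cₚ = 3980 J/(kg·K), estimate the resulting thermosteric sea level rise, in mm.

about 135 mm

Δh = αQ/(ρcₚ) = 2.3×10⁻⁴ × 2.4×10⁹ / (1025 × 3980) ≈ 0.13531 m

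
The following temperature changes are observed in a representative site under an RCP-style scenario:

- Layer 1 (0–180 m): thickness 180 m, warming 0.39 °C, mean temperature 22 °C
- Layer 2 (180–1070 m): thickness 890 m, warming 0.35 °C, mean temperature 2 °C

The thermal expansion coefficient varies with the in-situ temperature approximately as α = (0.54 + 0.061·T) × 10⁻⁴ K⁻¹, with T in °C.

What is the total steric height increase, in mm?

Layer 1: α = (0.54 + 0.061×22)×10⁻⁴ = 1.882×10⁻⁴ K⁻¹
Layer 2: α = (0.54 + 0.061×2)×10⁻⁴ = 0.662×10⁻⁴ K⁻¹
Layer 1: 0.39 × 180 × 1.882×10⁻⁴ = 0.01321164 m
180–1070 m: 0.35 × 890 × 0.662×10⁻⁴ = 0.0206213 m
Δh = 0.01321164 + 0.0206213 = 0.03383294 m ≈ 34 mm

Δh = 34 mm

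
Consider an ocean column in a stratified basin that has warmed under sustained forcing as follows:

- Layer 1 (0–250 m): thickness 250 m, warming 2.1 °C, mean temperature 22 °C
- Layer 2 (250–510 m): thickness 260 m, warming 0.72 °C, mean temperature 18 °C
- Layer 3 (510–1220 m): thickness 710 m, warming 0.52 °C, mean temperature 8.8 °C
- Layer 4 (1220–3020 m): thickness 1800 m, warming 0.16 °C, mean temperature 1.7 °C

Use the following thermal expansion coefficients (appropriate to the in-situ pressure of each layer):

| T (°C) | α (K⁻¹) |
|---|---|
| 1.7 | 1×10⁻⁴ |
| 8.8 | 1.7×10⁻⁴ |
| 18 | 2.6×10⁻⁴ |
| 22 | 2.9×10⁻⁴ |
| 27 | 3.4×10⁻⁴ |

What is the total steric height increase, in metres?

0.292 m of thermosteric rise

Layer 1 at 22 °C → α = 2.9×10⁻⁴ K⁻¹
Layer 2 at 18 °C → α = 2.6×10⁻⁴ K⁻¹
Layer 3 at 8.8 °C → α = 1.7×10⁻⁴ K⁻¹
Layer 4 at 1.7 °C → α = 1×10⁻⁴ K⁻¹
2.9×10⁻⁴ × 250 × 2.1 = 0.15225 m
2.6×10⁻⁴ × 0.72 × 260 = 0.048672 m
Layer 3: 710 × 1.7×10⁻⁴ × 0.52 = 0.062764 m
0.16 × 1800 × 1×10⁻⁴ = 0.02880 m
Δh = 0.15225 + 0.048672 + 0.062764 + 0.02880 = 0.292486 m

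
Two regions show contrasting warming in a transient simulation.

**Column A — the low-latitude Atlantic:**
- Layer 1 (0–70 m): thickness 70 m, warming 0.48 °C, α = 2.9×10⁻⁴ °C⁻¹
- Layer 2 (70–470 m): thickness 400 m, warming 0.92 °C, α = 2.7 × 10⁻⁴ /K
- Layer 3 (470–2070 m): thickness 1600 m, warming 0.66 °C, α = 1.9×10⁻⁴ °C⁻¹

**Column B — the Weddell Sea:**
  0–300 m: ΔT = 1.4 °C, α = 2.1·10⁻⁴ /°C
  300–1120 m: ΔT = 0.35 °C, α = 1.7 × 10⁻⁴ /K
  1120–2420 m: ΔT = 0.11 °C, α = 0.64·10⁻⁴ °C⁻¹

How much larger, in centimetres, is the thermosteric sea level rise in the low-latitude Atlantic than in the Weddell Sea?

Δh_A − Δh_B ≈ 16.4 cm

A 0–70 m: 2.9×10⁻⁴ × 0.48 × 70 = 0.009744 m
A Layer 2: 0.92 × 400 × 2.7×10⁻⁴ = 0.09936 m
A 1600 × 1.9×10⁻⁴ × 0.66 = 0.20064 m
A total: 0.309744 m
B Layer 1: 300 × 2.1×10⁻⁴ × 1.4 = 0.08820 m
B Layer 2: 1.7×10⁻⁴ × 0.35 × 820 = 0.04879 m
B 1300 × 0.11 × 0.64×10⁻⁴ = 0.009152 m
B total: 0.146142 m
Difference: 0.309744 − 0.146142 = 0.163602 m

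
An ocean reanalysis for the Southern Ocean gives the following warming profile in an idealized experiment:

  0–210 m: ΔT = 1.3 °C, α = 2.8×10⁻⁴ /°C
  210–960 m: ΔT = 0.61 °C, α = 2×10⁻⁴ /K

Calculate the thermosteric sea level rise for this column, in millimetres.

2.8×10⁻⁴ × 210 × 1.3 = 0.07644 m
Layer 2: 0.61 × 750 × 2×10⁻⁴ = 0.09150 m
Δh = 0.07644 + 0.09150 = 0.16794 m

170 mm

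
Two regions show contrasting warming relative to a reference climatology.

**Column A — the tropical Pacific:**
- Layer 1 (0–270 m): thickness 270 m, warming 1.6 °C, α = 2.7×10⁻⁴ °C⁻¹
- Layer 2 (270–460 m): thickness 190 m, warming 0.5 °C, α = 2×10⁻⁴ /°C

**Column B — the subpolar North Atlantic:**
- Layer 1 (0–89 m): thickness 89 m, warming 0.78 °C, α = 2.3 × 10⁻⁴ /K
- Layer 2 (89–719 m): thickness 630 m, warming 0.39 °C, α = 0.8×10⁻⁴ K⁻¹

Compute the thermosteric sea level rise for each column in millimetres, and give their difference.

Δh_A ≈ 140 mm, Δh_B ≈ 36 mm; difference ≈ 100 mm

A 0–270 m: 2.7×10⁻⁴ × 270 × 1.6 = 0.11664 m
A Layer 2: 190 × 0.5 × 2×10⁻⁴ = 0.01900 m
A total: 0.13564 m
B 0.78 × 2.3×10⁻⁴ × 89 = 0.0159666 m
B 0.8×10⁻⁴ × 630 × 0.39 = 0.019656 m
B total: 0.0356226 m
Difference: 0.13564 − 0.0356226 = 0.1000174 m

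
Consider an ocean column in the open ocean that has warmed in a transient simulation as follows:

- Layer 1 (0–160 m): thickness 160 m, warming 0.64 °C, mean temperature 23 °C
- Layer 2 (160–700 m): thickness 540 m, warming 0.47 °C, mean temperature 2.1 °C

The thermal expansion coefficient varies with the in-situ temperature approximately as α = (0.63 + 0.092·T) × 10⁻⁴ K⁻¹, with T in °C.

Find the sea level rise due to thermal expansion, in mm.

49.0 mm of thermosteric rise

Layer 1: α = (0.63 + 0.092×23)×10⁻⁴ = 2.746×10⁻⁴ K⁻¹
Layer 2: α = (0.63 + 0.092×2.1)×10⁻⁴ = 0.8232×10⁻⁴ K⁻¹
0–160 m: 2.746×10⁻⁴ × 160 × 0.64 = 0.02811904 m
Layer 2: 0.8232×10⁻⁴ × 540 × 0.47 = 0.020892816 m
Δh = 0.02811904 + 0.020892816 = 0.049011856 m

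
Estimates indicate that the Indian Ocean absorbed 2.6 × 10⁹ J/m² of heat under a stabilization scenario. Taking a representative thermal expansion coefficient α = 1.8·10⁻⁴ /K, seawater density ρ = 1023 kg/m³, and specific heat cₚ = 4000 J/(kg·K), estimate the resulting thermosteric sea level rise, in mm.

Δh = αQ/(ρcₚ) = 1.8×10⁻⁴ × 2.6×10⁹ / (1023 × 4000) ≈ 0.11437 m

Δh = 114 mm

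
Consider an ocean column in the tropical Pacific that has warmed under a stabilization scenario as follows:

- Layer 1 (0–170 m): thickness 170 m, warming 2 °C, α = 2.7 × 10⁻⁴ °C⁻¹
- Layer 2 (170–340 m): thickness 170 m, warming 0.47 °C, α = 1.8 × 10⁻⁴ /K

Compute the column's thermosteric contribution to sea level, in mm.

2 × 170 × 2.7×10⁻⁴ = 0.09180 m
Layer 2: 1.8×10⁻⁴ × 0.47 × 170 = 0.014382 m
Δh = 0.09180 + 0.014382 = 0.106182 m ≈ 110 mm

110 mm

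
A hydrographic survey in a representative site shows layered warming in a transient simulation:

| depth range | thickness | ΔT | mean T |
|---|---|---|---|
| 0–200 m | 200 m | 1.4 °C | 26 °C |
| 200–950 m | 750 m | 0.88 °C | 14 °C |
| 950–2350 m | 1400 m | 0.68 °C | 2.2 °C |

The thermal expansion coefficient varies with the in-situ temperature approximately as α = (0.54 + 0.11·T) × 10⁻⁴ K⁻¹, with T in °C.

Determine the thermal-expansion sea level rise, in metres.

Δh ≈ 0.307 m

Layer 1: α = (0.54 + 0.11×26)×10⁻⁴ = 3.4×10⁻⁴ K⁻¹
Layer 2: α = (0.54 + 0.11×14)×10⁻⁴ = 2.08×10⁻⁴ K⁻¹
Layer 3: α = (0.54 + 0.11×2.2)×10⁻⁴ = 0.782×10⁻⁴ K⁻¹
1.4 × 3.4×10⁻⁴ × 200 = 0.09520 m
Layer 2: 2.08×10⁻⁴ × 750 × 0.88 = 0.13728 m
0.782×10⁻⁴ × 1400 × 0.68 = 0.0744464 m
Δh = 0.09520 + 0.13728 + 0.0744464 = 0.3069264 m ≈ 0.307 m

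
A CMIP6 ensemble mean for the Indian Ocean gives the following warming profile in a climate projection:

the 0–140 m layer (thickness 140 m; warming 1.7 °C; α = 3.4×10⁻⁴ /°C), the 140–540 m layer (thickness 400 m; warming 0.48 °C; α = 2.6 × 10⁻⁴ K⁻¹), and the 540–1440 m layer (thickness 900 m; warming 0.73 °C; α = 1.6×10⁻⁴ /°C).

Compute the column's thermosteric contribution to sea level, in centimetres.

about 24 cm

140 × 3.4×10⁻⁴ × 1.7 = 0.08092 m
140–540 m: 0.48 × 400 × 2.6×10⁻⁴ = 0.04992 m
Layer 3: 1.6×10⁻⁴ × 0.73 × 900 = 0.10512 m
Δh = 0.08092 + 0.04992 + 0.10512 = 0.23596 m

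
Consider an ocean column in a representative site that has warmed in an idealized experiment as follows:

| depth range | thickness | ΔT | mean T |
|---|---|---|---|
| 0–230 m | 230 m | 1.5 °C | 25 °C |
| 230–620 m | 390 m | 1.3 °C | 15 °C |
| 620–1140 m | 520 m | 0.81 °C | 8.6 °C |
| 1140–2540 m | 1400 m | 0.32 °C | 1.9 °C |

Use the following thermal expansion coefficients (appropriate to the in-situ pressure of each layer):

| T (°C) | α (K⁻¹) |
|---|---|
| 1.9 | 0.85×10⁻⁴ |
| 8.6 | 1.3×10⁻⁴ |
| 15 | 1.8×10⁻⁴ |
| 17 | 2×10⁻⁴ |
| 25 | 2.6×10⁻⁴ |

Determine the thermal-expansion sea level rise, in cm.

Layer 1 at 25 °C → α = 2.6×10⁻⁴ K⁻¹
Layer 2 at 15 °C → α = 1.8×10⁻⁴ K⁻¹
Layer 3 at 8.6 °C → α = 1.3×10⁻⁴ K⁻¹
Layer 4 at 1.9 °C → α = 0.85×10⁻⁴ K⁻¹
0–230 m: 2.6×10⁻⁴ × 1.5 × 230 = 0.08970 m
1.3 × 390 × 1.8×10⁻⁴ = 0.09126 m
520 × 0.81 × 1.3×10⁻⁴ = 0.054756 m
1140–2540 m: 1400 × 0.32 × 0.85×10⁻⁴ = 0.03808 m
Δh = 0.08970 + 0.09126 + 0.054756 + 0.03808 = 0.273796 m ≈ 27.4 cm

Δh = 27.4 cm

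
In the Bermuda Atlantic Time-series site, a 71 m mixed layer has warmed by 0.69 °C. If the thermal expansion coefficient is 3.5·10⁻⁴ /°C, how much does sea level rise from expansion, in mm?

17 mm

Δh = αΔT·H = 3.5×10⁻⁴ × 0.69 × 71 = 0.0171465 m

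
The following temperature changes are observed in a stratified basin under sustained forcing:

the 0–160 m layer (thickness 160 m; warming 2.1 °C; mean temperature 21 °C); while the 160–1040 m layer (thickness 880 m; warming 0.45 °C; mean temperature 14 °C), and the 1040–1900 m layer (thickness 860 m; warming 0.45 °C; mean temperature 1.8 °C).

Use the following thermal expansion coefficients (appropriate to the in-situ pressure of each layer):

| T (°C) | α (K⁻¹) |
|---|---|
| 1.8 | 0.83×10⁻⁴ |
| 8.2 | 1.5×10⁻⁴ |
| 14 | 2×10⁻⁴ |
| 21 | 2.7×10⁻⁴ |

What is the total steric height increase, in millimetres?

Layer 1 at 21 °C → α = 2.7×10⁻⁴ K⁻¹
Layer 2 at 14 °C → α = 2×10⁻⁴ K⁻¹
Layer 3 at 1.8 °C → α = 0.83×10⁻⁴ K⁻¹
0–160 m: 160 × 2.7×10⁻⁴ × 2.1 = 0.09072 m
Layer 2: 880 × 0.45 × 2×10⁻⁴ = 0.07920 m
1040–1900 m: 860 × 0.45 × 0.83×10⁻⁴ = 0.032121 m
Δh = 0.09072 + 0.07920 + 0.032121 = 0.202041 m ≈ 200 mm

200 mm of thermosteric rise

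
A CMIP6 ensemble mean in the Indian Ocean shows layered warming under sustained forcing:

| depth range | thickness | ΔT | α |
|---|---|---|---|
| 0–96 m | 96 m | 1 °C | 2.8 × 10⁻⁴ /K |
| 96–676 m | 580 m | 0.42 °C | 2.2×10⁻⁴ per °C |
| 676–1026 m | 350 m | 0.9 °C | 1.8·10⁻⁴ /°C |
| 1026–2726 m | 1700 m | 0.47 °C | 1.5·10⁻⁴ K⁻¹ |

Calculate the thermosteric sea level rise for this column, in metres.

Δh = 0.26 m

1 × 2.8×10⁻⁴ × 96 = 0.02688 m
96–676 m: 2.2×10⁻⁴ × 0.42 × 580 = 0.053592 m
Layer 3: 350 × 1.8×10⁻⁴ × 0.9 = 0.05670 m
1026–2726 m: 1700 × 1.5×10⁻⁴ × 0.47 = 0.11985 m
Δh = 0.02688 + 0.053592 + 0.05670 + 0.11985 = 0.257022 m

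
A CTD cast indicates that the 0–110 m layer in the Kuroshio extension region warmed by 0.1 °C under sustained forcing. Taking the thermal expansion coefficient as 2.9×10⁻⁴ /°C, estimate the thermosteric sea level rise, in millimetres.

Δh ≈ 3.19 mm

Δh = αΔT·H = 2.9×10⁻⁴ × 0.1 × 110 = 0.00319 m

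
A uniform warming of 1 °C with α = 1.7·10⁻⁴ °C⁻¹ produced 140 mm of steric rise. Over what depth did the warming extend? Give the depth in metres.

H = Δh/(αΔT) = 0.14 / (1.7×10⁻⁴ × 1) ≈ 823.5 m

about 820 m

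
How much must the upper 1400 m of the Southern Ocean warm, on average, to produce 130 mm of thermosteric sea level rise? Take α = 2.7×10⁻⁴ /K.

0.34 °C

ΔT = Δh/(αH) = 0.13 / (2.7×10⁻⁴ × 1400) ≈ 0.3439 °C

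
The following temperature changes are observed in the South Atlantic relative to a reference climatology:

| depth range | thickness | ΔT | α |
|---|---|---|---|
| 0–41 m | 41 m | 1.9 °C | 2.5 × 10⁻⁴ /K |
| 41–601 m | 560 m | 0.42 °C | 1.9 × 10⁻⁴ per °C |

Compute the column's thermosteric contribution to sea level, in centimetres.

about 6.42 cm

Layer 1: 1.9 × 41 × 2.5×10⁻⁴ = 0.019475 m
41–601 m: 1.9×10⁻⁴ × 0.42 × 560 = 0.044688 m
Δh = 0.019475 + 0.044688 = 0.064163 m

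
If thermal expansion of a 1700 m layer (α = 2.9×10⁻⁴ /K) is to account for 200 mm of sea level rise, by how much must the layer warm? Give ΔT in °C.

0.406 °C

ΔT = Δh/(αH) = 0.2 / (2.9×10⁻⁴ × 1700) ≈ 0.4057 °C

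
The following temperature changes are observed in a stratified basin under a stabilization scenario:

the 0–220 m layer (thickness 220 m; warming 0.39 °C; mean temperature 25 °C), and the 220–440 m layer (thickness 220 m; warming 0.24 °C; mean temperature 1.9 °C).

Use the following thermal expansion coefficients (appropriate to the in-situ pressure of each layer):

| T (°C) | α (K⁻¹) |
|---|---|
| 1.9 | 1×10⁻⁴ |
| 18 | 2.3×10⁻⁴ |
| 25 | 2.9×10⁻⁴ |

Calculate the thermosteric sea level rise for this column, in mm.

Layer 1 at 25 °C → α = 2.9×10⁻⁴ K⁻¹
Layer 2 at 1.9 °C → α = 1×10⁻⁴ K⁻¹
Layer 1: 0.39 × 220 × 2.9×10⁻⁴ = 0.024882 m
0.24 × 1×10⁻⁴ × 220 = 0.00528 m
Δh = 0.024882 + 0.00528 = 0.030162 m

30.2 mm of thermosteric rise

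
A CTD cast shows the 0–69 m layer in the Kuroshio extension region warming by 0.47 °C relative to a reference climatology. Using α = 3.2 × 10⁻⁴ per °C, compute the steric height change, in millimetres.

Δh = αΔT·H = 3.2×10⁻⁴ × 0.47 × 69 = 0.0103776 m

10 mm of thermosteric rise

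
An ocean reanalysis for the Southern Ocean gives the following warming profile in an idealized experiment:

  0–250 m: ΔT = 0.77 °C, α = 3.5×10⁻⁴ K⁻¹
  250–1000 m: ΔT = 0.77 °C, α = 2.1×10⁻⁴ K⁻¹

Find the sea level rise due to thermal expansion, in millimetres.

Layer 1: 250 × 3.5×10⁻⁴ × 0.77 = 0.067375 m
2.1×10⁻⁴ × 750 × 0.77 = 0.121275 m
Δh = 0.067375 + 0.121275 = 0.18865 m ≈ 189 mm

Δh ≈ 189 mm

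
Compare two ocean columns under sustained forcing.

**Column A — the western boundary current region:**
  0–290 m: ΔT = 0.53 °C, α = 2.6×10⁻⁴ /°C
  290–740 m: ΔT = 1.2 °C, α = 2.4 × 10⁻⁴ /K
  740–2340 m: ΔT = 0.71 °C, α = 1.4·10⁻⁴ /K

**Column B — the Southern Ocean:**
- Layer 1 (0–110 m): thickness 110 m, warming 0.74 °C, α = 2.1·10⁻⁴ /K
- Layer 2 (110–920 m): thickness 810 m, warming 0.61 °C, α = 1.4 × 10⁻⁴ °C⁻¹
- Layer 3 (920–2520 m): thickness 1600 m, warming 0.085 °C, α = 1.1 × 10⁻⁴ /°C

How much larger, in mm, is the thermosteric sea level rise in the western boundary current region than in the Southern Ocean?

Δh_A − Δh_B ≈ 230 mm

A 0–290 m: 290 × 2.6×10⁻⁴ × 0.53 = 0.039962 m
A 2.4×10⁻⁴ × 1.2 × 450 = 0.12960 m
A Layer 3: 1.4×10⁻⁴ × 0.71 × 1600 = 0.15904 m
A total: 0.328602 m
B Layer 1: 0.74 × 2.1×10⁻⁴ × 110 = 0.017094 m
B 110–920 m: 0.61 × 1.4×10⁻⁴ × 810 = 0.069174 m
B 0.085 × 1600 × 1.1×10⁻⁴ = 0.01496 m
B total: 0.101228 m
Difference: 0.328602 − 0.101228 = 0.227374 m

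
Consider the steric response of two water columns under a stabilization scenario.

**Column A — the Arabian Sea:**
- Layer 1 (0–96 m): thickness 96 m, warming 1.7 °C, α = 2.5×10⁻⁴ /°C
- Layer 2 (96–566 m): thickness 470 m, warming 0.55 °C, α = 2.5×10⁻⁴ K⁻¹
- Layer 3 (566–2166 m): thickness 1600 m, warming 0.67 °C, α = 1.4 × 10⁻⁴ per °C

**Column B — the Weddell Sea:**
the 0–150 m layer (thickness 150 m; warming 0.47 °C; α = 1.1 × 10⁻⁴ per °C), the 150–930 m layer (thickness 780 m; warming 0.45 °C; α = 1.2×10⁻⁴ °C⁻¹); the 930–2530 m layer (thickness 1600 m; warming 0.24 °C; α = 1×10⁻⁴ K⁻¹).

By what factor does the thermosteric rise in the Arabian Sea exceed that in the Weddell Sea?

≈ 2.89×

A Layer 1: 1.7 × 96 × 2.5×10⁻⁴ = 0.04080 m
A Layer 2: 0.55 × 2.5×10⁻⁴ × 470 = 0.064625 m
A 566–2166 m: 1600 × 1.4×10⁻⁴ × 0.67 = 0.15008 m
A total: 0.255505 m
B 1.1×10⁻⁴ × 150 × 0.47 = 0.007755 m
B Layer 2: 0.45 × 1.2×10⁻⁴ × 780 = 0.04212 m
B 930–2530 m: 1×10⁻⁴ × 1600 × 0.24 = 0.03840 m
B total: 0.088275 m
Ratio: 0.255505 / 0.088275 ≈ 2.894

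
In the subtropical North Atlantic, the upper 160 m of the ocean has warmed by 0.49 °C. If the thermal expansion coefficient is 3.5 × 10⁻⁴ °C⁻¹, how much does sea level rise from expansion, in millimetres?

Δh = αΔT·H = 3.5×10⁻⁴ × 0.49 × 160 = 0.02744 m

Δh ≈ 27.4 mm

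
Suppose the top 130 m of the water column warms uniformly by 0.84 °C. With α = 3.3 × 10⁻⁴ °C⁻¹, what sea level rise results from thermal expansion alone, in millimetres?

Δh = αΔT·H = 3.3×10⁻⁴ × 0.84 × 130 = 0.036036 m

Δh = 36.0 mm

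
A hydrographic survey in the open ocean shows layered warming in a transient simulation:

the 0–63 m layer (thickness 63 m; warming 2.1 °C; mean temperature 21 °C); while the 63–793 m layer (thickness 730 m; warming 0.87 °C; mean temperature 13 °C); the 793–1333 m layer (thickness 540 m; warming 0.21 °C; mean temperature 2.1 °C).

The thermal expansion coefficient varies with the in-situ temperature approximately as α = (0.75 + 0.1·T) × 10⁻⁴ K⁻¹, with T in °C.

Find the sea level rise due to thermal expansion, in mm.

Δh ≈ 180 mm

Layer 1: α = (0.75 + 0.1×21)×10⁻⁴ = 2.85×10⁻⁴ K⁻¹
Layer 2: α = (0.75 + 0.1×13)×10⁻⁴ = 2.05×10⁻⁴ K⁻¹
Layer 3: α = (0.75 + 0.1×2.1)×10⁻⁴ = 0.96×10⁻⁴ K⁻¹
Layer 1: 2.85×10⁻⁴ × 2.1 × 63 = 0.0377055 m
730 × 2.05×10⁻⁴ × 0.87 = 0.1301955 m
540 × 0.96×10⁻⁴ × 0.21 = 0.0108864 m
Δh = 0.0377055 + 0.1301955 + 0.0108864 = 0.1787874 m ≈ 180 mm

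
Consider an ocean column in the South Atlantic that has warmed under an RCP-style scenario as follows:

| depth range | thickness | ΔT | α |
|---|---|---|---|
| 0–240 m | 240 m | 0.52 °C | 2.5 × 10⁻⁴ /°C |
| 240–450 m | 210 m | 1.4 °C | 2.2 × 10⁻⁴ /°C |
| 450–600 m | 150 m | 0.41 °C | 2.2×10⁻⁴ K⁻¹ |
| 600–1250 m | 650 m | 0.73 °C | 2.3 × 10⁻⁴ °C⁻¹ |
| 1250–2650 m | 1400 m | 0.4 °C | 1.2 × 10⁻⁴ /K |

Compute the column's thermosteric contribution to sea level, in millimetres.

0–240 m: 240 × 0.52 × 2.5×10⁻⁴ = 0.03120 m
1.4 × 2.2×10⁻⁴ × 210 = 0.06468 m
450–600 m: 2.2×10⁻⁴ × 0.41 × 150 = 0.01353 m
Layer 4: 650 × 0.73 × 2.3×10⁻⁴ = 0.109135 m
1.2×10⁻⁴ × 0.4 × 1400 = 0.06720 m
Δh = 0.03120 + 0.06468 + 0.01353 + 0.109135 + 0.06720 = 0.285745 m

286 mm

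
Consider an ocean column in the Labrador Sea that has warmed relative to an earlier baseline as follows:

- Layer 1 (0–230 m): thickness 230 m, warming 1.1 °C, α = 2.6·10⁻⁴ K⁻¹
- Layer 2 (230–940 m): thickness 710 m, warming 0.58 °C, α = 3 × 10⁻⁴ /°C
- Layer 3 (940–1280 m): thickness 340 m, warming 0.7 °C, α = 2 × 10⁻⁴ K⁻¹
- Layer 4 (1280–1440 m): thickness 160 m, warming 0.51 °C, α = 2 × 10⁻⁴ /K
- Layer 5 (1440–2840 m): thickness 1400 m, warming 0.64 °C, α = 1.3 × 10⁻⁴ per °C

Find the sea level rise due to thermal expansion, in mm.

370 mm

Layer 1: 1.1 × 2.6×10⁻⁴ × 230 = 0.06578 m
230–940 m: 3×10⁻⁴ × 0.58 × 710 = 0.12354 m
Layer 3: 340 × 0.7 × 2×10⁻⁴ = 0.04760 m
1280–1440 m: 2×10⁻⁴ × 160 × 0.51 = 0.01632 m
0.64 × 1400 × 1.3×10⁻⁴ = 0.11648 m
Δh = 0.06578 + 0.12354 + 0.04760 + 0.01632 + 0.11648 = 0.36972 m ≈ 370 mm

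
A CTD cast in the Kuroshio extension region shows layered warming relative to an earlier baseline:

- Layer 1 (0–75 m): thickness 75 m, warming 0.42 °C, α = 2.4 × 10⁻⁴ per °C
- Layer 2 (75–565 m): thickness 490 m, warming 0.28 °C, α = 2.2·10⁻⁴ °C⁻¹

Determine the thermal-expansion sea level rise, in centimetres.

Δh = 3.8 cm

Layer 1: 0.42 × 75 × 2.4×10⁻⁴ = 0.00756 m
75–565 m: 0.28 × 2.2×10⁻⁴ × 490 = 0.030184 m
Δh = 0.00756 + 0.030184 = 0.037744 m ≈ 3.8 cm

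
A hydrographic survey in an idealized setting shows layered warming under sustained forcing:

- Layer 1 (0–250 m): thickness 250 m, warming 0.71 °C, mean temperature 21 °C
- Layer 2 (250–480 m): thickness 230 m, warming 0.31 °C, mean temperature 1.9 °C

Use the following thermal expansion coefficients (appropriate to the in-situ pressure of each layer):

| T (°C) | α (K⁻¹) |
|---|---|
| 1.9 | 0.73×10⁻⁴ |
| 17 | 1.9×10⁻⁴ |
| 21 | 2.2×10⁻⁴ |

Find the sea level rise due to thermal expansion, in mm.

Layer 1 at 21 °C → α = 2.2×10⁻⁴ K⁻¹
Layer 2 at 1.9 °C → α = 0.73×10⁻⁴ K⁻¹
0–250 m: 0.71 × 250 × 2.2×10⁻⁴ = 0.03905 m
250–480 m: 230 × 0.73×10⁻⁴ × 0.31 = 0.0052049 m
Δh = 0.03905 + 0.0052049 = 0.0442549 m

Δh ≈ 44.3 mm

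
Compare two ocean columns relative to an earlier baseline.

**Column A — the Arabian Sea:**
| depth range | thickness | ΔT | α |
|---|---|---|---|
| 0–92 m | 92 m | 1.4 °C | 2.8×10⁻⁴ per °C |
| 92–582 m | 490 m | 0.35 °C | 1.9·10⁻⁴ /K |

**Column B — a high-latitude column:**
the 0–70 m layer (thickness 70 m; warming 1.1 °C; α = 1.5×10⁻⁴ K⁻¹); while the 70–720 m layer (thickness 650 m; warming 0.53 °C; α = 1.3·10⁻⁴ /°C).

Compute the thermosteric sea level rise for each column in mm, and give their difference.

A 0–92 m: 2.8×10⁻⁴ × 1.4 × 92 = 0.036064 m
A 92–582 m: 0.35 × 490 × 1.9×10⁻⁴ = 0.032585 m
A total: 0.068649 m
B 0–70 m: 1.5×10⁻⁴ × 70 × 1.1 = 0.01155 m
B Layer 2: 650 × 0.53 × 1.3×10⁻⁴ = 0.044785 m
B total: 0.056335 m
Difference: 0.068649 − 0.056335 = 0.012314 m

A: 68.6 mm; B: 56.3 mm; difference 12.3 mm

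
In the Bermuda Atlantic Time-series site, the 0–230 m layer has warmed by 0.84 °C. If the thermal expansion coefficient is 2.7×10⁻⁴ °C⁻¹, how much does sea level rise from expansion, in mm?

Δh = αΔT·H = 2.7×10⁻⁴ × 0.84 × 230 = 0.052164 m

52.2 mm of thermosteric rise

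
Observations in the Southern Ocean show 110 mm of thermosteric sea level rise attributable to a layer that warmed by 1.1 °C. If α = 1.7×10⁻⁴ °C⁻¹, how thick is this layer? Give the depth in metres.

about 590 m

H = Δh/(αΔT) = 0.11 / (1.7×10⁻⁴ × 1.1) ≈ 588.2 m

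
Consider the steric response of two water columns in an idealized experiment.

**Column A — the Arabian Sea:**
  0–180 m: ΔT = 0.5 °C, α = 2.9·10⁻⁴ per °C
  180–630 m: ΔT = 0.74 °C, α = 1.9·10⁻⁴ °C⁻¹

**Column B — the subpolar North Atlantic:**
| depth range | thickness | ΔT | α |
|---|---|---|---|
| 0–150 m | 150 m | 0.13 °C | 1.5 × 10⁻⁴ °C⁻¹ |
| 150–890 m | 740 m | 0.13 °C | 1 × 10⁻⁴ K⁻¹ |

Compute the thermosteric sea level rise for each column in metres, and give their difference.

A 0–180 m: 180 × 2.9×10⁻⁴ × 0.5 = 0.02610 m
A Layer 2: 0.74 × 1.9×10⁻⁴ × 450 = 0.06327 m
A total: 0.08937 m
B 150 × 1.5×10⁻⁴ × 0.13 = 0.002925 m
B Layer 2: 740 × 0.13 × 1×10⁻⁴ = 0.00962 m
B total: 0.012545 m
Difference: 0.08937 − 0.012545 = 0.076825 m

A: 0.089 m; B: 0.013 m; difference 0.077 m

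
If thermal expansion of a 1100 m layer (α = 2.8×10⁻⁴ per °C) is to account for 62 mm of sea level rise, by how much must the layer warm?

ΔT = Δh/(αH) = 0.062 / (2.8×10⁻⁴ × 1100) ≈ 0.2013 K

ΔT ≈ 0.20 K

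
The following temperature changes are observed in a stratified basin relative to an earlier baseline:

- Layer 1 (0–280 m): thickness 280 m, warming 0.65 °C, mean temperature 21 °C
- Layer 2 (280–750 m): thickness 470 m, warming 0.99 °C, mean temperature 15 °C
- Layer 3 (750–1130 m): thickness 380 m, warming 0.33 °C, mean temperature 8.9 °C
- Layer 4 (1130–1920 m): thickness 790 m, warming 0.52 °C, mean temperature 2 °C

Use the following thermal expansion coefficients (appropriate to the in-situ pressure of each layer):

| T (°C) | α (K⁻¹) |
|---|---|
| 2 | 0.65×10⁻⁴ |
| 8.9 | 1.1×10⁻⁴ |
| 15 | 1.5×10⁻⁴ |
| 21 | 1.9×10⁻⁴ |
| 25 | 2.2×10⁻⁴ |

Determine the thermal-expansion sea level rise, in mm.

Layer 1 at 21 °C → α = 1.9×10⁻⁴ K⁻¹
Layer 2 at 15 °C → α = 1.5×10⁻⁴ K⁻¹
Layer 3 at 8.9 °C → α = 1.1×10⁻⁴ K⁻¹
Layer 4 at 2 °C → α = 0.65×10⁻⁴ K⁻¹
0–280 m: 1.9×10⁻⁴ × 0.65 × 280 = 0.03458 m
Layer 2: 1.5×10⁻⁴ × 470 × 0.99 = 0.069795 m
750–1130 m: 1.1×10⁻⁴ × 380 × 0.33 = 0.013794 m
1130–1920 m: 790 × 0.52 × 0.65×10⁻⁴ = 0.026702 m
Δh = 0.03458 + 0.069795 + 0.013794 + 0.026702 = 0.144871 m ≈ 145 mm

Δh = 145 mm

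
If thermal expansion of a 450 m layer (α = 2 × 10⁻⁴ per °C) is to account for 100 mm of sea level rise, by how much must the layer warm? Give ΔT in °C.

ΔT = Δh/(αH) = 0.1 / (2×10⁻⁴ × 450) ≈ 1.111 °C

about 1.11 °C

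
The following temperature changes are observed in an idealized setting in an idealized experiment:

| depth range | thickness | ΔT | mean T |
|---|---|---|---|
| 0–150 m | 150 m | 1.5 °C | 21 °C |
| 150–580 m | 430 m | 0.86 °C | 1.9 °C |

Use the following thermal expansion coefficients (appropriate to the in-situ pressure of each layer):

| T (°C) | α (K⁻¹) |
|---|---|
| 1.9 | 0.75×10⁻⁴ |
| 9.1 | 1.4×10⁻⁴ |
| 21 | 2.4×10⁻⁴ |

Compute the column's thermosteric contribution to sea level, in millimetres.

Layer 1 at 21 °C → α = 2.4×10⁻⁴ K⁻¹
Layer 2 at 1.9 °C → α = 0.75×10⁻⁴ K⁻¹
150 × 1.5 × 2.4×10⁻⁴ = 0.05400 m
150–580 m: 430 × 0.75×10⁻⁴ × 0.86 = 0.027735 m
Δh = 0.05400 + 0.027735 = 0.081735 m ≈ 81.7 mm

about 81.7 mm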